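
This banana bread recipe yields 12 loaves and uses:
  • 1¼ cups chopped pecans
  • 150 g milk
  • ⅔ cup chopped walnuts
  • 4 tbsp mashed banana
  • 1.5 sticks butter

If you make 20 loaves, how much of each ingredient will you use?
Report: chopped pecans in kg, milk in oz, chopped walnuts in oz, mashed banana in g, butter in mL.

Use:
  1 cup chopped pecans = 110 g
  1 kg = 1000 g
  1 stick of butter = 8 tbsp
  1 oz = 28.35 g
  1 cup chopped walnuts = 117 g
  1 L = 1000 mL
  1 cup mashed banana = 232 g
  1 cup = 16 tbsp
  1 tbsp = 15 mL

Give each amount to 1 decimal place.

chopped pecans: 0.2 kg; milk: 8.8 oz; chopped walnuts: 4.6 oz; mashed banana: 96.7 g; butter: 300.0 mL

Scaling factor: 20/12 = 5/3.
chopped pecans: 1.25 cup × 5/3 × 110 g/cup ÷ 1000 g/kg ≈ 0.2 kg
milk: 150 g × 5/3 ÷ 28.35 g/oz ≈ 8.8 oz
chopped walnuts: 2/3 cup × 5/3 × 117 g/cup ÷ 28.35 g/oz ≈ 4.6 oz
mashed banana: 4 tbsp × 5/3 ÷ 16 tbsp/cup × 232 g/cup ≈ 96.7 g
butter: 1.5 stick × 5/3 × 8 tbsp/stick × 15 mL/tbsp = 300.0 mL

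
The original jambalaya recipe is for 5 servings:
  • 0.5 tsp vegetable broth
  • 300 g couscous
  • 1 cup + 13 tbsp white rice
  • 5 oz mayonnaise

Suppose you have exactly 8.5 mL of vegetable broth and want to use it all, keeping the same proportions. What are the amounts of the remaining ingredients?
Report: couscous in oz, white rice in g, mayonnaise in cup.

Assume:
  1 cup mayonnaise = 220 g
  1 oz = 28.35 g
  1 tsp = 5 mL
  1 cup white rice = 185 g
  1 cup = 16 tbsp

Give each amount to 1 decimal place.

The original recipe has 2.5 mL of vegetable broth, so the scaling factor is 8.5 ÷ 2.5 = 17/5 = 3.4.
couscous: 300 g × 17/5 ÷ 28.35 g/oz ≈ 36.0 oz
white rice: (1 cup + 13 tbsp = 1.8125 cup) × 17/5 × 185 g/cup ≈ 1140.1 g
mayonnaise: 5 oz × 17/5 × 28.35 g/oz ÷ 220 g/cup ≈ 2.2 cup

couscous: 36.0 oz; white rice: 1140.1 g; mayonnaise: 2.2 cup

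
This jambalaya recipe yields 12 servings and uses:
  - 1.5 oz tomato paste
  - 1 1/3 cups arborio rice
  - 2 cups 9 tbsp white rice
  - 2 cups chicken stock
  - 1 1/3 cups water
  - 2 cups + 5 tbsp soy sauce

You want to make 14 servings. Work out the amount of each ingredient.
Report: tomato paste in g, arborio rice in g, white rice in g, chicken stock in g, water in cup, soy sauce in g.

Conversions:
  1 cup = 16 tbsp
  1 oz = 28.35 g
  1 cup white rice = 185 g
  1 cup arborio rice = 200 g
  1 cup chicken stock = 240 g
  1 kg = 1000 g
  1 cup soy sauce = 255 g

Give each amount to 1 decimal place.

Scaling factor: 14/12 = 7/6.
tomato paste: 1.5 oz × 7/6 × 28.35 g/oz ≈ 49.6 g
arborio rice: 4/3 cup × 7/6 × 200 g/cup ≈ 311.1 g
white rice: (2 cup + 9 tbsp = 2.5625 cup) × 7/6 × 185 g/cup ≈ 553.1 g
chicken stock: 2 cup × 7/6 × 240 g/cup = 560.0 g
water: 4/3 cup × 7/6 ≈ 1.6 cup
soy sauce: (2 cup + 5 tbsp = 2.3125 cup) × 7/6 × 255 g/cup ≈ 688.0 g

tomato paste: 49.6 g; arborio rice: 311.1 g; white rice: 553.1 g; chicken stock: 560.0 g; water: 1.6 cup; soy sauce: 688.0 g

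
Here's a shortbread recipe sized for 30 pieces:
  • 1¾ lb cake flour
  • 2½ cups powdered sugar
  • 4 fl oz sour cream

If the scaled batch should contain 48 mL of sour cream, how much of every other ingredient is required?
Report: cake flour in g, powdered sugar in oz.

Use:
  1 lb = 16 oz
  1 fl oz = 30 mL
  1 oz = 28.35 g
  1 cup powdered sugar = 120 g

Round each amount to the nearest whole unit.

cake flour: 318 g; powdered sugar: 4 oz

The original recipe has 120 mL of sour cream, so the scaling factor is 48 ÷ 120 = 2/5 = 0.4.
cake flour: 1.75 lb × 2/5 × 16 oz/lb × 28.35 g/oz ≈ 318 g
powdered sugar: 2.5 cup × 2/5 × 120 g/cup ÷ 28.35 g/oz ≈ 4 oz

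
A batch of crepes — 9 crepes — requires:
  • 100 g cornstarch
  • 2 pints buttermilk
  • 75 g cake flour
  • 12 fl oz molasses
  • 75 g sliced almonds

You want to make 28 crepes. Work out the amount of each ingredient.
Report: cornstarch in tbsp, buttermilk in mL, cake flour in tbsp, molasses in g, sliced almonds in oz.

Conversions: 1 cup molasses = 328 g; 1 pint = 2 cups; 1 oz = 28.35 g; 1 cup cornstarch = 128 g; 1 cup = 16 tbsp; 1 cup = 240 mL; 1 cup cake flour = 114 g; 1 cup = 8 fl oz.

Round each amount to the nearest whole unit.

Scaling factor: 28/9.
cornstarch: 100 g × 28/9 ÷ 128 g/cup × 16 tbsp/cup ≈ 39 tbsp
buttermilk: 2 pint × 28/9 × 2 cup/pint × 240 mL/cup ≈ 2987 mL
cake flour: 75 g × 28/9 ÷ 114 g/cup × 16 tbsp/cup ≈ 33 tbsp
molasses: 12 fl oz × 28/9 ÷ 8 fl oz/cup × 328 g/cup ≈ 1531 g
sliced almonds: 75 g × 28/9 ÷ 28.35 g/oz ≈ 8 oz

cornstarch: 39 tbsp; buttermilk: 2987 mL; cake flour: 33 tbsp; molasses: 1531 g; sliced almonds: 8 oz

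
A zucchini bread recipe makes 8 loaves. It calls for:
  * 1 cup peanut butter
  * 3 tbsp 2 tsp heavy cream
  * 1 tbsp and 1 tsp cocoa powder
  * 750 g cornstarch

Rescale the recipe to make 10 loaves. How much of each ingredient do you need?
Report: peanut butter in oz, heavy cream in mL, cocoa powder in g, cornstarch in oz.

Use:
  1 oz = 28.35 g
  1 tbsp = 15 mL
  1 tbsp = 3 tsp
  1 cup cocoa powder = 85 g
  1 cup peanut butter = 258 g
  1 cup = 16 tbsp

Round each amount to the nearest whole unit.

Scaling factor: 10/8 = 5/4 = 1.25.
peanut butter: 1 cup × 5/4 × 258 g/cup ÷ 28.35 g/oz ≈ 11 oz
heavy cream: (3 tbsp + 2 tsp = 11/3 tbsp) × 5/4 × 15 mL/tbsp ≈ 69 mL
cocoa powder: (1 tbsp + 1 tsp = 4/3 tbsp) × 5/4 ÷ 16 tbsp/cup × 85 g/cup ≈ 9 g
cornstarch: 750 g × 5/4 ÷ 28.35 g/oz ≈ 33 oz

peanut butter: 11 oz; heavy cream: 69 mL; cocoa powder: 9 g; cornstarch: 33 oz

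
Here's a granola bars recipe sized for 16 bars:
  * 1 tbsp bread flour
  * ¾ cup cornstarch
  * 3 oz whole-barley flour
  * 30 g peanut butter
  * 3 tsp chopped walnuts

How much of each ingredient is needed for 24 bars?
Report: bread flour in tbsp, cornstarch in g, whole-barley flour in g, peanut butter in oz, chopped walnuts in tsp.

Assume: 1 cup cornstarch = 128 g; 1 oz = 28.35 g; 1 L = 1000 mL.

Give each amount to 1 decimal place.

Scaling factor: 24/16 = 3/2 = 1.5.
bread flour: 1 tbsp × 3/2 = 1.5 tbsp
cornstarch: 0.75 cup × 3/2 × 128 g/cup = 144.0 g
whole-barley flour: 3 oz × 3/2 × 28.35 g/oz ≈ 127.6 g
peanut butter: 30 g × 3/2 ÷ 28.35 g/oz ≈ 1.6 oz
chopped walnuts: 3 tsp × 3/2 = 4.5 tsp

bread flour: 1.5 tbsp; cornstarch: 144.0 g; whole-barley flour: 127.6 g; peanut butter: 1.6 oz; chopped walnuts: 4.5 tsp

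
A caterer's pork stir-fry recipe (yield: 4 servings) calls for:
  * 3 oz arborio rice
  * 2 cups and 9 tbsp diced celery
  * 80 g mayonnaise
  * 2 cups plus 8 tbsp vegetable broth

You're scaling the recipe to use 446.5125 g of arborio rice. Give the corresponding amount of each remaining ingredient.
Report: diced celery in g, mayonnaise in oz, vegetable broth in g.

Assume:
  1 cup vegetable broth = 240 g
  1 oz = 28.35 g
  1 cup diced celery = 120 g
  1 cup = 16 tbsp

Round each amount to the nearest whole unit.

diced celery: 1614 g; mayonnaise: 15 oz; vegetable broth: 3150 g

The original recipe has 85.05 g of arborio rice, so the scaling factor is 446.5125 ÷ 85.05 = 21/4 = 5.25.
diced celery: (2 cup + 9 tbsp = 2.5625 cup) × 21/4 × 120 g/cup ≈ 1614 g
mayonnaise: 80 g × 21/4 ÷ 28.35 g/oz ≈ 15 oz
vegetable broth: (2 cup + 8 tbsp = 2.5 cup) × 21/4 × 240 g/cup = 3150 g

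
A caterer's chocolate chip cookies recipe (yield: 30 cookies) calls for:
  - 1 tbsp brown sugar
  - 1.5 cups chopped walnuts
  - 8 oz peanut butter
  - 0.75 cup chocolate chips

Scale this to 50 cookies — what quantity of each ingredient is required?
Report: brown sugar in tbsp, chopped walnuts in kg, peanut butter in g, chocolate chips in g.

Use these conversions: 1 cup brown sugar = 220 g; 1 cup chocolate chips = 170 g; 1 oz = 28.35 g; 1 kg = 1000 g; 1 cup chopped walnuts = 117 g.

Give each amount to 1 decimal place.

Scaling factor: 50/30 = 5/3.
brown sugar: 1 tbsp × 5/3 ≈ 1.7 tbsp
chopped walnuts: 1.5 cup × 5/3 × 117 g/cup ÷ 1000 g/kg ≈ 0.3 kg
peanut butter: 8 oz × 5/3 × 28.35 g/oz = 378.0 g
chocolate chips: 0.75 cup × 5/3 × 170 g/cup = 212.5 g

brown sugar: 1.7 tbsp; chopped walnuts: 0.3 kg; peanut butter: 378.0 g; chocolate chips: 212.5 g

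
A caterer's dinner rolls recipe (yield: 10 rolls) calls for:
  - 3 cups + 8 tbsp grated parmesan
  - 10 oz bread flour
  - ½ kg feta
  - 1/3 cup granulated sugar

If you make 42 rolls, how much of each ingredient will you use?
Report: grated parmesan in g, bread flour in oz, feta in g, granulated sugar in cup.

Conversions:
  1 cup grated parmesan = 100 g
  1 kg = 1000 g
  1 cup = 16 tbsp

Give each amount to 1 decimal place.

Scaling factor: 42/10 = 21/5 = 4.2.
grated parmesan: (3 cup + 8 tbsp = 3.5 cup) × 21/5 × 100 g/cup = 1470.0 g
bread flour: 10 oz × 21/5 = 42.0 oz
feta: 0.5 kg × 21/5 × 1000 g/kg = 2100.0 g
granulated sugar: 1/3 cup × 21/5 = 1.4 cup

grated parmesan: 1470.0 g; bread flour: 42.0 oz; feta: 2100.0 g; granulated sugar: 1.4 cup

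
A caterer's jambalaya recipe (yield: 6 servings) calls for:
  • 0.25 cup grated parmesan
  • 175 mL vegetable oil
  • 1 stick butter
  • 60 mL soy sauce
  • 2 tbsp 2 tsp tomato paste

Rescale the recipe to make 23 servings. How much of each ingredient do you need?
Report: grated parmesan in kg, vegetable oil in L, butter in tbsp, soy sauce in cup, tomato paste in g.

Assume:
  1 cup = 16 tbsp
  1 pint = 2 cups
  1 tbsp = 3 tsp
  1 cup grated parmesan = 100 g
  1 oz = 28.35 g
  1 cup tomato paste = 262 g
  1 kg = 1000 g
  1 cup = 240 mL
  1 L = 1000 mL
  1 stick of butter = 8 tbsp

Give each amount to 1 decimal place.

Scaling factor: 23/6.
grated parmesan: 0.25 cup × 23/6 × 100 g/cup ÷ 1000 g/kg ≈ 0.1 kg
vegetable oil: 175 mL × 23/6 ÷ 1000 mL/L ≈ 0.7 L
butter: 1 stick × 23/6 × 8 tbsp/stick ≈ 30.7 tbsp
soy sauce: 60 mL × 23/6 ÷ 240 mL/cup ≈ 1.0 cup
tomato paste: (2 tbsp + 2 tsp = 8/3 tbsp) × 23/6 ÷ 16 tbsp/cup × 262 g/cup ≈ 167.4 g

grated parmesan: 0.1 kg; vegetable oil: 0.7 L; butter: 30.7 tbsp; soy sauce: 1.0 cup; tomato paste: 167.4 g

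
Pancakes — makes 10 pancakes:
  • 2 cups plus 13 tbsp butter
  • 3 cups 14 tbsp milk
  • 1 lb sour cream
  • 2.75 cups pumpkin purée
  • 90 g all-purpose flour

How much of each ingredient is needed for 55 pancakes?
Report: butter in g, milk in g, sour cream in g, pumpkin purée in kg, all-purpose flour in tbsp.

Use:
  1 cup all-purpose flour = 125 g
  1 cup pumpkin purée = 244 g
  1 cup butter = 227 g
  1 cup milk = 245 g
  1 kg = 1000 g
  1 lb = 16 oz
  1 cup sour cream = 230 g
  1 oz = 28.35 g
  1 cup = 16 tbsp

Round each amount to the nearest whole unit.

Scaling factor: 55/10 = 11/2 = 5.5.
butter: (2 cup + 13 tbsp = 2.8125 cup) × 11/2 × 227 g/cup ≈ 3511 g
milk: (3 cup + 14 tbsp = 3.875 cup) × 11/2 × 245 g/cup ≈ 5222 g
sour cream: 1 lb × 11/2 × 16 oz/lb × 28.35 g/oz ≈ 2495 g
pumpkin purée: 2.75 cup × 11/2 × 244 g/cup ÷ 1000 g/kg ≈ 4 kg
all-purpose flour: 90 g × 11/2 ÷ 125 g/cup × 16 tbsp/cup ≈ 63 tbsp

butter: 3511 g; milk: 5222 g; sour cream: 2495 g; pumpkin purée: 4 kg; all-purpose flour: 63 tbsp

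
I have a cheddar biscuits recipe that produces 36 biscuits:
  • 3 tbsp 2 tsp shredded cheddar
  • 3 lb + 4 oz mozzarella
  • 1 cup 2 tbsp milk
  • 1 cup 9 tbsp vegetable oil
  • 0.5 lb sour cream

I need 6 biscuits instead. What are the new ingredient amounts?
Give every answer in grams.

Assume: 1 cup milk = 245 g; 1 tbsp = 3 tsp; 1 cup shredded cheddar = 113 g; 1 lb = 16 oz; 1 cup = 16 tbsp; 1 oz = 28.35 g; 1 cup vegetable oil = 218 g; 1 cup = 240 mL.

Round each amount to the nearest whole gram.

shredded cheddar: 4 g; mozzarella: 246 g; milk: 46 g; vegetable oil: 57 g; sour cream: 38 g

Scaling factor: 6/36 = 1/6.
shredded cheddar: (3 tbsp + 2 tsp = 11/3 tbsp) × 1/6 ÷ 16 tbsp/cup × 113 g/cup ≈ 4 g
mozzarella: (3 lb + 4 oz = 3.25 lb) × 1/6 × 16 oz/lb × 28.35 g/oz ≈ 246 g
milk: (1 cup + 2 tbsp = 1.125 cup) × 1/6 × 245 g/cup ≈ 46 g
vegetable oil: (1 cup + 9 tbsp = 1.5625 cup) × 1/6 × 218 g/cup ≈ 57 g
sour cream: 0.5 lb × 1/6 × 16 oz/lb × 28.35 g/oz ≈ 38 g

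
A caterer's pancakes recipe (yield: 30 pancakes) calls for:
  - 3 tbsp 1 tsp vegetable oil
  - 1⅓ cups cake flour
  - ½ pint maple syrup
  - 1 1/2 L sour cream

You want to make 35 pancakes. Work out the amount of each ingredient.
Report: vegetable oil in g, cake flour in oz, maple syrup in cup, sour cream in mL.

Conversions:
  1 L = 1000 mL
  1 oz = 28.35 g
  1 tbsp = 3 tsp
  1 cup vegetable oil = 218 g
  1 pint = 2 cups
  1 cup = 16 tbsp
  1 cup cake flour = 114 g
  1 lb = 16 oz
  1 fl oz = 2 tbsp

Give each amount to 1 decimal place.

vegetable oil: 53.0 g; cake flour: 6.3 oz; maple syrup: 1.2 cup; sour cream: 1750.0 mL

Scaling factor: 35/30 = 7/6.
vegetable oil: (3 tbsp + 1 tsp = 10/3 tbsp) × 7/6 ÷ 16 tbsp/cup × 218 g/cup ≈ 53.0 g
cake flour: 4/3 cup × 7/6 × 114 g/cup ÷ 28.35 g/oz ≈ 6.3 oz
maple syrup: 0.5 pint × 7/6 × 2 cup/pint ≈ 1.2 cup
sour cream: 1.5 L × 7/6 × 1000 mL/L = 1750.0 mL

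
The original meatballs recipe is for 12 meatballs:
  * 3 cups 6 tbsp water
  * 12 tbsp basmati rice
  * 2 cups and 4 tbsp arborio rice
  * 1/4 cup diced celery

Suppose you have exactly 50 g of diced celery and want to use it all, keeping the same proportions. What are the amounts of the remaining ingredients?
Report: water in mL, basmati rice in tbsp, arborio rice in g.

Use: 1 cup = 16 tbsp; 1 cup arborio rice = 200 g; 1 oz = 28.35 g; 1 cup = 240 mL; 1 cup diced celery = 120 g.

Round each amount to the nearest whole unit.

water: 1350 mL; basmati rice: 20 tbsp; arborio rice: 750 g

The original recipe has 30 g of diced celery, so the scaling factor is 50 ÷ 30 = 5/3.
water: (3 cup + 6 tbsp = 3.375 cup) × 5/3 × 240 mL/cup = 1350 mL
basmati rice: 12 tbsp × 5/3 = 20 tbsp
arborio rice: (2 cup + 4 tbsp = 2.25 cup) × 5/3 × 200 g/cup = 750 g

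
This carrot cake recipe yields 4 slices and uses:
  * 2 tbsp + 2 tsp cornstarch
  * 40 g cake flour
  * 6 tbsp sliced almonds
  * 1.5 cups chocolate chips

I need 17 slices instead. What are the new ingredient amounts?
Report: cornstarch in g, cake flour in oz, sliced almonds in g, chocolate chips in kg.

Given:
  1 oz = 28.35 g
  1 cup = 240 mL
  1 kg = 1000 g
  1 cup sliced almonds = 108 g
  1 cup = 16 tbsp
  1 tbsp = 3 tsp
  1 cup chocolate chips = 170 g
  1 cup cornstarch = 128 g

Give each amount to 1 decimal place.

Scaling factor: 17/4 = 4.25.
cornstarch: (2 tbsp + 2 tsp = 8/3 tbsp) × 17/4 ÷ 16 tbsp/cup × 128 g/cup ≈ 90.7 g
cake flour: 40 g × 17/4 ÷ 28.35 g/oz ≈ 6.0 oz
sliced almonds: 6 tbsp × 17/4 ÷ 16 tbsp/cup × 108 g/cup ≈ 172.1 g
chocolate chips: 1.5 cup × 17/4 × 170 g/cup ÷ 1000 g/kg ≈ 1.1 kg

cornstarch: 90.7 g; cake flour: 6.0 oz; sliced almonds: 172.1 g; chocolate chips: 1.1 kg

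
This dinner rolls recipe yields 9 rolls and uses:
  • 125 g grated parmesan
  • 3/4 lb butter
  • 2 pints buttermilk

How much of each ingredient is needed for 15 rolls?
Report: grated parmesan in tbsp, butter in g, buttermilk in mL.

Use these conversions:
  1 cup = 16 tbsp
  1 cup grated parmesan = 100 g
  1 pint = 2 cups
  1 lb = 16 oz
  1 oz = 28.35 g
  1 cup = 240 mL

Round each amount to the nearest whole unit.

grated parmesan: 33 tbsp; butter: 567 g; buttermilk: 1600 mL

Scaling factor: 15/9 = 5/3.
grated parmesan: 125 g × 5/3 ÷ 100 g/cup × 16 tbsp/cup ≈ 33 tbsp
butter: 0.75 lb × 5/3 × 16 oz/lb × 28.35 g/oz = 567 g
buttermilk: 2 pint × 5/3 × 2 cup/pint × 240 mL/cup = 1600 mL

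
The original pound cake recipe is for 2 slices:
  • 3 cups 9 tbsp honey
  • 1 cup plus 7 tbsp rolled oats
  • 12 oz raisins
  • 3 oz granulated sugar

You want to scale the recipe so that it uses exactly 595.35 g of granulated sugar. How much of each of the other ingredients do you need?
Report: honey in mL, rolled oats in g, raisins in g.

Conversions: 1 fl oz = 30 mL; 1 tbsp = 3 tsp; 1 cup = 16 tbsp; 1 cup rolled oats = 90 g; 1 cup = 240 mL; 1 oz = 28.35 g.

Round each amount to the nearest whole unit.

The original recipe has 85.05 g of granulated sugar, so the scaling factor is 595.35 ÷ 85.05 = 7.
honey: (3 cup + 9 tbsp = 3.5625 cup) × 7 × 240 mL/cup = 5985 mL
rolled oats: (1 cup + 7 tbsp = 1.4375 cup) × 7 × 90 g/cup ≈ 906 g
raisins: 12 oz × 7 × 28.35 g/oz ≈ 2381 g

honey: 5985 mL; rolled oats: 906 g; raisins: 2381 g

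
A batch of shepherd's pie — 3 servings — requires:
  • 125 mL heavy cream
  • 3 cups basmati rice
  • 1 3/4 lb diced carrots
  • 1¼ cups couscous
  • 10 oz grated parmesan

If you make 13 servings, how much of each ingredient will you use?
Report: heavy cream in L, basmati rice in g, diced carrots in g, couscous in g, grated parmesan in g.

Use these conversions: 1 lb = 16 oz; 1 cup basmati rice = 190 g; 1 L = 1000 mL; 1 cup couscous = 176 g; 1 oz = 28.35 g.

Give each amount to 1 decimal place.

Scaling factor: 13/3.
heavy cream: 125 mL × 13/3 ÷ 1000 mL/L ≈ 0.5 L
basmati rice: 3 cup × 13/3 × 190 g/cup = 2470.0 g
diced carrots: 1.75 lb × 13/3 × 16 oz/lb × 28.35 g/oz = 3439.8 g
couscous: 1.25 cup × 13/3 × 176 g/cup ≈ 953.3 g
grated parmesan: 10 oz × 13/3 × 28.35 g/oz = 1228.5 g

heavy cream: 0.5 L; basmati rice: 2470.0 g; diced carrots: 3439.8 g; couscous: 953.3 g; grated parmesan: 1228.5 g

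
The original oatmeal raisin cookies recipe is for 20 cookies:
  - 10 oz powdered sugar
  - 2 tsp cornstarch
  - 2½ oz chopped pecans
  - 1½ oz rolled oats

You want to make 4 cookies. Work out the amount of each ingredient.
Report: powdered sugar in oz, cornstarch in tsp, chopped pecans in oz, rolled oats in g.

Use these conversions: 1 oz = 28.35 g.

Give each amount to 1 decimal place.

powdered sugar: 2.0 oz; cornstarch: 0.4 tsp; chopped pecans: 0.5 oz; rolled oats: 8.5 g

Scaling factor: 4/20 = 1/5 = 0.2.
powdered sugar: 10 oz × 1/5 = 2.0 oz
cornstarch: 2 tsp × 1/5 = 0.4 tsp
chopped pecans: 2.5 oz × 1/5 = 0.5 oz
rolled oats: 1.5 oz × 1/5 × 28.35 g/oz ≈ 8.5 g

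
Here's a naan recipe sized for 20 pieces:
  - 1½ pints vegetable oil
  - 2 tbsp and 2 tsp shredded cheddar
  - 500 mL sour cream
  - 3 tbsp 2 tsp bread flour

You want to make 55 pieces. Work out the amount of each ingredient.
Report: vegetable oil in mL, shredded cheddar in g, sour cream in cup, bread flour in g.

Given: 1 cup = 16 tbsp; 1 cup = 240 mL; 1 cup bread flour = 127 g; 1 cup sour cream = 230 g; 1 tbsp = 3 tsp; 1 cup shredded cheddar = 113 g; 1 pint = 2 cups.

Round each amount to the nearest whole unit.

vegetable oil: 1980 mL; shredded cheddar: 52 g; sour cream: 6 cup; bread flour: 80 g

Scaling factor: 55/20 = 11/4 = 2.75.
vegetable oil: 1.5 pint × 11/4 × 2 cup/pint × 240 mL/cup = 1980 mL
shredded cheddar: (2 tbsp + 2 tsp = 8/3 tbsp) × 11/4 ÷ 16 tbsp/cup × 113 g/cup ≈ 52 g
sour cream: 500 mL × 11/4 ÷ 240 mL/cup ≈ 6 cup
bread flour: (3 tbsp + 2 tsp = 11/3 tbsp) × 11/4 ÷ 16 tbsp/cup × 127 g/cup ≈ 80 g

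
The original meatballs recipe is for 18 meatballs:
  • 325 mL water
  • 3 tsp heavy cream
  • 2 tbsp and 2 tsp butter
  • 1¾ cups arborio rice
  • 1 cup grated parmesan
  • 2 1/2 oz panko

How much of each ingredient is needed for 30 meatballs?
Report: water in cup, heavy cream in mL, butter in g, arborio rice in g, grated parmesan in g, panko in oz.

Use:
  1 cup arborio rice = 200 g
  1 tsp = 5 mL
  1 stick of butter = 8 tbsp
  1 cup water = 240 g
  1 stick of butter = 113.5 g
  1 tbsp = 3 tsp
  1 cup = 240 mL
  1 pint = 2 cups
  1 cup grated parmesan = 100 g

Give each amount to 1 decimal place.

Scaling factor: 30/18 = 5/3.
water: 325 mL × 5/3 ÷ 240 mL/cup ≈ 2.3 cup
heavy cream: 3 tsp × 5/3 × 5 mL/tsp = 25.0 mL
butter: (2 tbsp + 2 tsp = 8/3 tbsp) × 5/3 ÷ 8 tbsp/stick × 113.5 g/stick ≈ 63.1 g
arborio rice: 1.75 cup × 5/3 × 200 g/cup ≈ 583.3 g
grated parmesan: 1 cup × 5/3 × 100 g/cup ≈ 166.7 g
panko: 2.5 oz × 5/3 ≈ 4.2 oz

water: 2.3 cup; heavy cream: 25.0 mL; butter: 63.1 g; arborio rice: 583.3 g; grated parmesan: 166.7 g; panko: 4.2 oz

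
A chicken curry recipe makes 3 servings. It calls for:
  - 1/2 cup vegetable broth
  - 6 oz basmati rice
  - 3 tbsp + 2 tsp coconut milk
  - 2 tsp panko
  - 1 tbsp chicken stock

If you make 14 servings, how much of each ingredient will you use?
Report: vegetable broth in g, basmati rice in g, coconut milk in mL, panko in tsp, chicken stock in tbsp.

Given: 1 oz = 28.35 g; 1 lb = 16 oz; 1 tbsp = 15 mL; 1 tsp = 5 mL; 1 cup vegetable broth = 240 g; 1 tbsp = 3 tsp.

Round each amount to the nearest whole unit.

vegetable broth: 560 g; basmati rice: 794 g; coconut milk: 257 mL; panko: 9 tsp; chicken stock: 5 tbsp

Scaling factor: 14/3.
vegetable broth: 0.5 cup × 14/3 × 240 g/cup = 560 g
basmati rice: 6 oz × 14/3 × 28.35 g/oz ≈ 794 g
coconut milk: (3 tbsp + 2 tsp = 11/3 tbsp) × 14/3 × 15 mL/tbsp ≈ 257 mL
panko: 2 tsp × 14/3 ≈ 9 tsp
chicken stock: 1 tbsp × 14/3 ≈ 5 tbsp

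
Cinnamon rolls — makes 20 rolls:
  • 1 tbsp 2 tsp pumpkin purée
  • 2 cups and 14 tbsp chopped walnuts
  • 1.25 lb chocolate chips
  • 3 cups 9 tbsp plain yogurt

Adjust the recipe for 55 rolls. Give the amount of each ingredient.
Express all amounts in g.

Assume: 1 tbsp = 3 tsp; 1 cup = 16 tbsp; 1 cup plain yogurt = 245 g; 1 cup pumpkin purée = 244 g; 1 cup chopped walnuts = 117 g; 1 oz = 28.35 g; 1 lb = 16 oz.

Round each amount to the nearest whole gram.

Scaling factor: 55/20 = 11/4 = 2.75.
pumpkin purée: (1 tbsp + 2 tsp = 5/3 tbsp) × 11/4 ÷ 16 tbsp/cup × 244 g/cup ≈ 70 g
chopped walnuts: (2 cup + 14 tbsp = 2.875 cup) × 11/4 × 117 g/cup ≈ 925 g
chocolate chips: 1.25 lb × 11/4 × 16 oz/lb × 28.35 g/oz ≈ 1559 g
plain yogurt: (3 cup + 9 tbsp = 3.5625 cup) × 11/4 × 245 g/cup ≈ 2400 g

pumpkin purée: 70 g; chopped walnuts: 925 g; chocolate chips: 1559 g; plain yogurt: 2400 g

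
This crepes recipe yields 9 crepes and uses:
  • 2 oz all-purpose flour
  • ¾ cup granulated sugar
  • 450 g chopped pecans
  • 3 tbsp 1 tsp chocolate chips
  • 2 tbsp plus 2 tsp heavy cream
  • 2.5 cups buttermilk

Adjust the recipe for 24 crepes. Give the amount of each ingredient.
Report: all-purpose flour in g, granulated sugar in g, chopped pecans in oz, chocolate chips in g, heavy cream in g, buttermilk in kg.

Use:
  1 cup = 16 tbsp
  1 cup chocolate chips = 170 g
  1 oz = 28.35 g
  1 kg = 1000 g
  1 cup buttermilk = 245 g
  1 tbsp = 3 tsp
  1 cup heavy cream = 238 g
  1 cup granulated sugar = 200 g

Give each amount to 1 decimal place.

all-purpose flour: 151.2 g; granulated sugar: 400.0 g; chopped pecans: 42.3 oz; chocolate chips: 94.4 g; heavy cream: 105.8 g; buttermilk: 1.6 kg

Scaling factor: 24/9 = 8/3.
all-purpose flour: 2 oz × 8/3 × 28.35 g/oz = 151.2 g
granulated sugar: 0.75 cup × 8/3 × 200 g/cup = 400.0 g
chopped pecans: 450 g × 8/3 ÷ 28.35 g/oz ≈ 42.3 oz
chocolate chips: (3 tbsp + 1 tsp = 10/3 tbsp) × 8/3 ÷ 16 tbsp/cup × 170 g/cup ≈ 94.4 g
heavy cream: (2 tbsp + 2 tsp = 8/3 tbsp) × 8/3 ÷ 16 tbsp/cup × 238 g/cup ≈ 105.8 g
buttermilk: 2.5 cup × 8/3 × 245 g/cup ÷ 1000 g/kg ≈ 1.6 kg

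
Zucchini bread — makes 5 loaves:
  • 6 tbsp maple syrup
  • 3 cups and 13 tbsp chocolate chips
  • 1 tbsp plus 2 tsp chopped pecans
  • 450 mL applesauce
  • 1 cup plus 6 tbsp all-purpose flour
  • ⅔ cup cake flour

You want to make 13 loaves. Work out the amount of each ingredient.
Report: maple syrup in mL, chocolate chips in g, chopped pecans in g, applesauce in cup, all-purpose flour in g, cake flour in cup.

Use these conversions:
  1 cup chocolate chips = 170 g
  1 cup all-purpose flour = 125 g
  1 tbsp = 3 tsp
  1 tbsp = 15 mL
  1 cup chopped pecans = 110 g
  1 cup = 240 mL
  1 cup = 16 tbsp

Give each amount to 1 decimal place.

maple syrup: 234.0 mL; chocolate chips: 1685.1 g; chopped pecans: 29.8 g; applesauce: 4.9 cup; all-purpose flour: 446.9 g; cake flour: 1.7 cup

Scaling factor: 13/5 = 2.6.
maple syrup: 6 tbsp × 13/5 × 15 mL/tbsp = 234.0 mL
chocolate chips: (3 cup + 13 tbsp = 3.8125 cup) × 13/5 × 170 g/cup ≈ 1685.1 g
chopped pecans: (1 tbsp + 2 tsp = 5/3 tbsp) × 13/5 ÷ 16 tbsp/cup × 110 g/cup ≈ 29.8 g
applesauce: 450 mL × 13/5 ÷ 240 mL/cup ≈ 4.9 cup
all-purpose flour: (1 cup + 6 tbsp = 1.375 cup) × 13/5 × 125 g/cup ≈ 446.9 g
cake flour: 2/3 cup × 13/5 ≈ 1.7 cup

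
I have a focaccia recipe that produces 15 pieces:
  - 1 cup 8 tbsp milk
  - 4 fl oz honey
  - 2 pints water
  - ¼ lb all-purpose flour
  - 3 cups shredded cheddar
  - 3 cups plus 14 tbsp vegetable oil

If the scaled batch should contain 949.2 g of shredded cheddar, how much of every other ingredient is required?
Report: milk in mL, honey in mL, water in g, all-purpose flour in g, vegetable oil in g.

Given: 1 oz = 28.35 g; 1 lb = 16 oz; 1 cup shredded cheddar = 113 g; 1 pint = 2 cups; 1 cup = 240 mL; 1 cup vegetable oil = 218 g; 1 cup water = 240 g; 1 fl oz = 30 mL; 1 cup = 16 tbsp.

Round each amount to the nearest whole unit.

The original recipe has 339 g of shredded cheddar, so the scaling factor is 949.2 ÷ 339 = 14/5 = 2.8.
milk: (1 cup + 8 tbsp = 1.5 cup) × 14/5 × 240 mL/cup = 1008 mL
honey: 4 fl oz × 14/5 × 30 mL/fl oz = 336 mL
water: 2 pint × 14/5 × 2 cup/pint × 240 g/cup = 2688 g
all-purpose flour: 0.25 lb × 14/5 × 16 oz/lb × 28.35 g/oz ≈ 318 g
vegetable oil: (3 cup + 14 tbsp = 3.875 cup) × 14/5 × 218 g/cup ≈ 2365 g

milk: 1008 mL; honey: 336 mL; water: 2688 g; all-purpose flour: 318 g; vegetable oil: 2365 g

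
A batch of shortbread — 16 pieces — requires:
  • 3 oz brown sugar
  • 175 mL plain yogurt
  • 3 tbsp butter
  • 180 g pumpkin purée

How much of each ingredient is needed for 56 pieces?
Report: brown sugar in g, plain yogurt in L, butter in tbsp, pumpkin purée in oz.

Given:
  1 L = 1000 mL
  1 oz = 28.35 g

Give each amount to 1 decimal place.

Scaling factor: 56/16 = 7/2 = 3.5.
brown sugar: 3 oz × 7/2 × 28.35 g/oz ≈ 297.7 g
plain yogurt: 175 mL × 7/2 ÷ 1000 mL/L ≈ 0.6 L
butter: 3 tbsp × 7/2 = 10.5 tbsp
pumpkin purée: 180 g × 7/2 ÷ 28.35 g/oz ≈ 22.2 oz

brown sugar: 297.7 g; plain yogurt: 0.6 L; butter: 10.5 tbsp; pumpkin purée: 22.2 oz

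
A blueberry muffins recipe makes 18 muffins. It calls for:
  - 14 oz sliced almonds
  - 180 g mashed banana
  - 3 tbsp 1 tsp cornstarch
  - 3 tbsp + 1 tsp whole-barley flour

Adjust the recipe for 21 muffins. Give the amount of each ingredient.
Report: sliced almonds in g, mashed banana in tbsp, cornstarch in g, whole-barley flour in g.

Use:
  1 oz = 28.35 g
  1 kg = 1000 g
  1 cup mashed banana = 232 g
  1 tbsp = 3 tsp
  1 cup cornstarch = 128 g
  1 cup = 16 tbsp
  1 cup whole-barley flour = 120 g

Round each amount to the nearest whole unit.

sliced almonds: 463 g; mashed banana: 14 tbsp; cornstarch: 31 g; whole-barley flour: 29 g

Scaling factor: 21/18 = 7/6.
sliced almonds: 14 oz × 7/6 × 28.35 g/oz ≈ 463 g
mashed banana: 180 g × 7/6 ÷ 232 g/cup × 16 tbsp/cup ≈ 14 tbsp
cornstarch: (3 tbsp + 1 tsp = 10/3 tbsp) × 7/6 ÷ 16 tbsp/cup × 128 g/cup ≈ 31 g
whole-barley flour: (3 tbsp + 1 tsp = 10/3 tbsp) × 7/6 ÷ 16 tbsp/cup × 120 g/cup ≈ 29 g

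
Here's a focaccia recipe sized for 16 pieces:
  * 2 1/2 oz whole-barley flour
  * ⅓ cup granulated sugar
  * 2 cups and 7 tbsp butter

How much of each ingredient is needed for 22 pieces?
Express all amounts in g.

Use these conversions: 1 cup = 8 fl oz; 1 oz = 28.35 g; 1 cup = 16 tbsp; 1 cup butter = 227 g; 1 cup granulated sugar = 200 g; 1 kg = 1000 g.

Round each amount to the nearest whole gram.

Scaling factor: 22/16 = 11/8 = 1.375.
whole-barley flour: 2.5 oz × 11/8 × 28.35 g/oz ≈ 97 g
granulated sugar: 1/3 cup × 11/8 × 200 g/cup ≈ 92 g
butter: (2 cup + 7 tbsp = 2.4375 cup) × 11/8 × 227 g/cup ≈ 761 g

whole-barley flour: 97 g; granulated sugar: 92 g; butter: 761 g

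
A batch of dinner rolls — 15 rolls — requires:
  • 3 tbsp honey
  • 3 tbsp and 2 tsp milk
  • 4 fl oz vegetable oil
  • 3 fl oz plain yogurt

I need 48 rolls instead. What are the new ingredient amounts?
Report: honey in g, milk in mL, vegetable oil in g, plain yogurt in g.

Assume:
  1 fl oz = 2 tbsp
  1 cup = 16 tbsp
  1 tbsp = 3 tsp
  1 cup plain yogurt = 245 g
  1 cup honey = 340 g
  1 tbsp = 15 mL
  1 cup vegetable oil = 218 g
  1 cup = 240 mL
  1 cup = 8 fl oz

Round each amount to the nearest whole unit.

honey: 204 g; milk: 176 mL; vegetable oil: 349 g; plain yogurt: 294 g

Scaling factor: 48/15 = 16/5 = 3.2.
honey: 3 tbsp × 16/5 ÷ 16 tbsp/cup × 340 g/cup = 204 g
milk: (3 tbsp + 2 tsp = 11/3 tbsp) × 16/5 × 15 mL/tbsp = 176 mL
vegetable oil: 4 fl oz × 16/5 ÷ 8 fl oz/cup × 218 g/cup ≈ 349 g
plain yogurt: 3 fl oz × 16/5 ÷ 8 fl oz/cup × 245 g/cup = 294 g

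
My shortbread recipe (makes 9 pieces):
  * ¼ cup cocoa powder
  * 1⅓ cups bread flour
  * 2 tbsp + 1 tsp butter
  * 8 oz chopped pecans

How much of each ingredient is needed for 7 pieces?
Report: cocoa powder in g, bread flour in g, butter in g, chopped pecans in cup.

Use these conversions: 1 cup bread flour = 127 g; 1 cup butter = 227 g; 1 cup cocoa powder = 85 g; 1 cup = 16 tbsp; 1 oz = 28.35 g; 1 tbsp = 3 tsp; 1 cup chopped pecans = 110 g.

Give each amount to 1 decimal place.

Scaling factor: 7/9.
cocoa powder: 0.25 cup × 7/9 × 85 g/cup ≈ 16.5 g
bread flour: 4/3 cup × 7/9 × 127 g/cup ≈ 131.7 g
butter: (2 tbsp + 1 tsp = 7/3 tbsp) × 7/9 ÷ 16 tbsp/cup × 227 g/cup ≈ 25.7 g
chopped pecans: 8 oz × 7/9 × 28.35 g/oz ÷ 110 g/cup ≈ 1.6 cup

cocoa powder: 16.5 g; bread flour: 131.7 g; butter: 25.7 g; chopped pecans: 1.6 cup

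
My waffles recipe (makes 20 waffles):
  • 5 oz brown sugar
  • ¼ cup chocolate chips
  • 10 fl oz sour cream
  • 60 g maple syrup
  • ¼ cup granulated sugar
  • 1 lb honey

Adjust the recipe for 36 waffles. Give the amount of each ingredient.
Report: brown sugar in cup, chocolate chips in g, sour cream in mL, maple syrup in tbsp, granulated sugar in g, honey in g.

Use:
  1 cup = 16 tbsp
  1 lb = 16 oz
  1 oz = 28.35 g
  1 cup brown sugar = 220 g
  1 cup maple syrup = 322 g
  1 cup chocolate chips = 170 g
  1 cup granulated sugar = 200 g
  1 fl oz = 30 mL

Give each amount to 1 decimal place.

brown sugar: 1.2 cup; chocolate chips: 76.5 g; sour cream: 540.0 mL; maple syrup: 5.4 tbsp; granulated sugar: 90.0 g; honey: 816.5 g

Scaling factor: 36/20 = 9/5 = 1.8.
brown sugar: 5 oz × 9/5 × 28.35 g/oz ÷ 220 g/cup ≈ 1.2 cup
chocolate chips: 0.25 cup × 9/5 × 170 g/cup = 76.5 g
sour cream: 10 fl oz × 9/5 × 30 mL/fl oz = 540.0 mL
maple syrup: 60 g × 9/5 ÷ 322 g/cup × 16 tbsp/cup ≈ 5.4 tbsp
granulated sugar: 0.25 cup × 9/5 × 200 g/cup = 90.0 g
honey: 1 lb × 9/5 × 16 oz/lb × 28.35 g/oz ≈ 816.5 g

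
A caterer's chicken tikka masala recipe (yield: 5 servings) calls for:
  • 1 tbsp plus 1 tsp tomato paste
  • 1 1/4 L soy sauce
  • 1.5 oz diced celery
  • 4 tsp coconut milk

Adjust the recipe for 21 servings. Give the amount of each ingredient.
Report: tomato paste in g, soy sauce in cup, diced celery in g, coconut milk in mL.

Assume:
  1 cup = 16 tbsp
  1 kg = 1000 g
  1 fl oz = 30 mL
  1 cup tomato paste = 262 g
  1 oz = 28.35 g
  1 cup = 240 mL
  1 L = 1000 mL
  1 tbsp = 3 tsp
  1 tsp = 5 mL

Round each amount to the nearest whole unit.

tomato paste: 92 g; soy sauce: 22 cup; diced celery: 179 g; coconut milk: 84 mL

Scaling factor: 21/5 = 4.2.
tomato paste: (1 tbsp + 1 tsp = 4/3 tbsp) × 21/5 ÷ 16 tbsp/cup × 262 g/cup ≈ 92 g
soy sauce: 1.25 L × 21/5 × 1000 mL/L ÷ 240 mL/cup ≈ 22 cup
diced celery: 1.5 oz × 21/5 × 28.35 g/oz ≈ 179 g
coconut milk: 4 tsp × 21/5 × 5 mL/tsp = 84 mL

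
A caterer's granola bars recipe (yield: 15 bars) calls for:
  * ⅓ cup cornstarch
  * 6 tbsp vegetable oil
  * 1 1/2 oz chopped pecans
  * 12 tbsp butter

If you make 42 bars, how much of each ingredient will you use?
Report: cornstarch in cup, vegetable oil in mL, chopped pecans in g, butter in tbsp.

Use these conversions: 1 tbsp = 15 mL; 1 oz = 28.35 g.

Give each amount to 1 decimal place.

cornstarch: 0.9 cup; vegetable oil: 252.0 mL; chopped pecans: 119.1 g; butter: 33.6 tbsp

Scaling factor: 42/15 = 14/5 = 2.8.
cornstarch: 1/3 cup × 14/5 ≈ 0.9 cup
vegetable oil: 6 tbsp × 14/5 × 15 mL/tbsp = 252.0 mL
chopped pecans: 1.5 oz × 14/5 × 28.35 g/oz ≈ 119.1 g
butter: 12 tbsp × 14/5 = 33.6 tbsp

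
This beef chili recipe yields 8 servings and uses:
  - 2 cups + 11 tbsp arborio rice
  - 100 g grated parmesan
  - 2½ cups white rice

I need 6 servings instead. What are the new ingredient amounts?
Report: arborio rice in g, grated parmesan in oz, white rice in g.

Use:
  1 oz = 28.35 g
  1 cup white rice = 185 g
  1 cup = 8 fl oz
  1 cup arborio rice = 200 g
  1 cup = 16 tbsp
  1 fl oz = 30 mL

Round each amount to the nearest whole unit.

arborio rice: 403 g; grated parmesan: 3 oz; white rice: 347 g

Scaling factor: 6/8 = 3/4 = 0.75.
arborio rice: (2 cup + 11 tbsp = 2.6875 cup) × 3/4 × 200 g/cup ≈ 403 g
grated parmesan: 100 g × 3/4 ÷ 28.35 g/oz ≈ 3 oz
white rice: 2.5 cup × 3/4 × 185 g/cup ≈ 347 g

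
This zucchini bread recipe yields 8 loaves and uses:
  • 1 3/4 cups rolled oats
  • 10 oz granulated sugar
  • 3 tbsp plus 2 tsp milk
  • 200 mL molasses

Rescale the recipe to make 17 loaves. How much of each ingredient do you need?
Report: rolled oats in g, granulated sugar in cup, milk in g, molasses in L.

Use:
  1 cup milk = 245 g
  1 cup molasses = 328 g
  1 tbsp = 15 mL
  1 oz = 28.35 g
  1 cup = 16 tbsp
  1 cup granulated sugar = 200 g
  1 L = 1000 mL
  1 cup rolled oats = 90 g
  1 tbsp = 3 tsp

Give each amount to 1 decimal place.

Scaling factor: 17/8 = 2.125.
rolled oats: 1.75 cup × 17/8 × 90 g/cup ≈ 334.7 g
granulated sugar: 10 oz × 17/8 × 28.35 g/oz ÷ 200 g/cup ≈ 3.0 cup
milk: (3 tbsp + 2 tsp = 11/3 tbsp) × 17/8 ÷ 16 tbsp/cup × 245 g/cup ≈ 119.3 g
molasses: 200 mL × 17/8 ÷ 1000 mL/L ≈ 0.4 L

rolled oats: 334.7 g; granulated sugar: 3.0 cup; milk: 119.3 g; molasses: 0.4 L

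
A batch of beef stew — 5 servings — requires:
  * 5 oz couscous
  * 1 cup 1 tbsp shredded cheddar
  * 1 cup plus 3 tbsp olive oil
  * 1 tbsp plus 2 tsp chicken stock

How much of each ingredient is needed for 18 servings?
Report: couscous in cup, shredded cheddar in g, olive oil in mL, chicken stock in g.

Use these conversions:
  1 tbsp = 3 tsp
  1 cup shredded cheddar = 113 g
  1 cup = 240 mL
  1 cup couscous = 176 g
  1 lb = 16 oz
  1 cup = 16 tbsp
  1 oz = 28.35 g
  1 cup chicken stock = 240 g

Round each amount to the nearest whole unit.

Scaling factor: 18/5 = 3.6.
couscous: 5 oz × 18/5 × 28.35 g/oz ÷ 176 g/cup ≈ 3 cup
shredded cheddar: (1 cup + 1 tbsp = 1.0625 cup) × 18/5 × 113 g/cup ≈ 432 g
olive oil: (1 cup + 3 tbsp = 1.1875 cup) × 18/5 × 240 mL/cup = 1026 mL
chicken stock: (1 tbsp + 2 tsp = 5/3 tbsp) × 18/5 ÷ 16 tbsp/cup × 240 g/cup = 90 g

couscous: 3 cup; shredded cheddar: 432 g; olive oil: 1026 mL; chicken stock: 90 g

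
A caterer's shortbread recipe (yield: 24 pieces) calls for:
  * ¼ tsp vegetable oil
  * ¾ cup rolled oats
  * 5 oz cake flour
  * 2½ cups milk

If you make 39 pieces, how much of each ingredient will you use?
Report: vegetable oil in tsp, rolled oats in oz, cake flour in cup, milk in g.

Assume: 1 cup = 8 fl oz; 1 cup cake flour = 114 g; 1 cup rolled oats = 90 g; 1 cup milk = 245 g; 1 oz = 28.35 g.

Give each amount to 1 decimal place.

vegetable oil: 0.4 tsp; rolled oats: 3.9 oz; cake flour: 2.0 cup; milk: 995.3 g

Scaling factor: 39/24 = 13/8 = 1.625.
vegetable oil: 0.25 tsp × 13/8 ≈ 0.4 tsp
rolled oats: 0.75 cup × 13/8 × 90 g/cup ÷ 28.35 g/oz ≈ 3.9 oz
cake flour: 5 oz × 13/8 × 28.35 g/oz ÷ 114 g/cup ≈ 2.0 cup
milk: 2.5 cup × 13/8 × 245 g/cup ≈ 995.3 g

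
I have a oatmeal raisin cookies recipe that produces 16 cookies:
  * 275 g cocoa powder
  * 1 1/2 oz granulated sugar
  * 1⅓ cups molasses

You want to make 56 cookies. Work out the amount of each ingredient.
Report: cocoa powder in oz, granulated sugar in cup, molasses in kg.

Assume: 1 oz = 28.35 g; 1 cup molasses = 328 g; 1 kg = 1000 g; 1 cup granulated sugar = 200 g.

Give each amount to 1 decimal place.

cocoa powder: 34.0 oz; granulated sugar: 0.7 cup; molasses: 1.5 kg

Scaling factor: 56/16 = 7/2 = 3.5.
cocoa powder: 275 g × 7/2 ÷ 28.35 g/oz ≈ 34.0 oz
granulated sugar: 1.5 oz × 7/2 × 28.35 g/oz ÷ 200 g/cup ≈ 0.7 cup
molasses: 4/3 cup × 7/2 × 328 g/cup ÷ 1000 g/kg ≈ 1.5 kg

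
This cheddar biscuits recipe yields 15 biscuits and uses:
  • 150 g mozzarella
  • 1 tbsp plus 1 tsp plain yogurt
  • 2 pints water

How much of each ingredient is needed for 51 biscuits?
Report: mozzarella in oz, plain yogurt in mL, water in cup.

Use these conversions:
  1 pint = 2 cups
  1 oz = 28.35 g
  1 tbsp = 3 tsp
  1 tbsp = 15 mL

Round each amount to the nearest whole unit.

Scaling factor: 51/15 = 17/5 = 3.4.
mozzarella: 150 g × 17/5 ÷ 28.35 g/oz ≈ 18 oz
plain yogurt: (1 tbsp + 1 tsp = 4/3 tbsp) × 17/5 × 15 mL/tbsp = 68 mL
water: 2 pint × 17/5 × 2 cup/pint ≈ 14 cup

mozzarella: 18 oz; plain yogurt: 68 mL; water: 14 cup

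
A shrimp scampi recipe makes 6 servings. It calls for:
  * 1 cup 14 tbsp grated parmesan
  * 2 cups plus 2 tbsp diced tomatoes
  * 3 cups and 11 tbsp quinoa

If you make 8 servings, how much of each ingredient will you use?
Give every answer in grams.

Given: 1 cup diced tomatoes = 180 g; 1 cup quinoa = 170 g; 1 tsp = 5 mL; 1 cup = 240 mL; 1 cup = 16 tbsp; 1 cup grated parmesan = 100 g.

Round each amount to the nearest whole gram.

grated parmesan: 250 g; diced tomatoes: 510 g; quinoa: 836 g

Scaling factor: 8/6 = 4/3.
grated parmesan: (1 cup + 14 tbsp = 1.875 cup) × 4/3 × 100 g/cup = 250 g
diced tomatoes: (2 cup + 2 tbsp = 2.125 cup) × 4/3 × 180 g/cup = 510 g
quinoa: (3 cup + 11 tbsp = 3.6875 cup) × 4/3 × 170 g/cup ≈ 836 g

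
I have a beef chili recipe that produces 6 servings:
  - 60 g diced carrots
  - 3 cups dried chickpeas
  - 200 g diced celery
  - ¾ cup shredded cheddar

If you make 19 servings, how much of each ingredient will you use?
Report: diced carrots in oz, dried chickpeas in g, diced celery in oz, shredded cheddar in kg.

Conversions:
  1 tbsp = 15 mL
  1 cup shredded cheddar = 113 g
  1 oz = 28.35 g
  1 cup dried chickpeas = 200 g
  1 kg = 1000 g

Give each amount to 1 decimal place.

diced carrots: 6.7 oz; dried chickpeas: 1900.0 g; diced celery: 22.3 oz; shredded cheddar: 0.3 kg

Scaling factor: 19/6.
diced carrots: 60 g × 19/6 ÷ 28.35 g/oz ≈ 6.7 oz
dried chickpeas: 3 cup × 19/6 × 200 g/cup = 1900.0 g
diced celery: 200 g × 19/6 ÷ 28.35 g/oz ≈ 22.3 oz
shredded cheddar: 0.75 cup × 19/6 × 113 g/cup ÷ 1000 g/kg ≈ 0.3 kg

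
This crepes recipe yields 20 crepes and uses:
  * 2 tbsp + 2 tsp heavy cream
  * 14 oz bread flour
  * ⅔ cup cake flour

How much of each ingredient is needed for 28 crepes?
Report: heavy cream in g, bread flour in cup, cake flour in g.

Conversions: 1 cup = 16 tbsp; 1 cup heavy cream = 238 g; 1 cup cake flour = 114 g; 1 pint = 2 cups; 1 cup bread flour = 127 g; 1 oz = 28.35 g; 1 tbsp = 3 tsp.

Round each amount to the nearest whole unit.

Scaling factor: 28/20 = 7/5 = 1.4.
heavy cream: (2 tbsp + 2 tsp = 8/3 tbsp) × 7/5 ÷ 16 tbsp/cup × 238 g/cup ≈ 56 g
bread flour: 14 oz × 7/5 × 28.35 g/oz ÷ 127 g/cup ≈ 4 cup
cake flour: 2/3 cup × 7/5 × 114 g/cup ≈ 106 g

heavy cream: 56 g; bread flour: 4 cup; cake flour: 106 g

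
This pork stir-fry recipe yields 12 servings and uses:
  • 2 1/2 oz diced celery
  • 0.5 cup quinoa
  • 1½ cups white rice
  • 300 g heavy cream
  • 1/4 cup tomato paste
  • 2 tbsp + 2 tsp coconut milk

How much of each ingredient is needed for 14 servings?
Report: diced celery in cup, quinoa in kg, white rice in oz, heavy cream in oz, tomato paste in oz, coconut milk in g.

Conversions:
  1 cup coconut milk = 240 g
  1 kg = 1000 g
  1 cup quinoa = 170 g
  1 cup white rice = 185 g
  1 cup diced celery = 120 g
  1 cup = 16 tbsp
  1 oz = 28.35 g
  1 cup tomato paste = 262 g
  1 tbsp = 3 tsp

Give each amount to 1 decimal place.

diced celery: 0.7 cup; quinoa: 0.1 kg; white rice: 11.4 oz; heavy cream: 12.3 oz; tomato paste: 2.7 oz; coconut milk: 46.7 g

Scaling factor: 14/12 = 7/6.
diced celery: 2.5 oz × 7/6 × 28.35 g/oz ÷ 120 g/cup ≈ 0.7 cup
quinoa: 0.5 cup × 7/6 × 170 g/cup ÷ 1000 g/kg ≈ 0.1 kg
white rice: 1.5 cup × 7/6 × 185 g/cup ÷ 28.35 g/oz ≈ 11.4 oz
heavy cream: 300 g × 7/6 ÷ 28.35 g/oz ≈ 12.3 oz
tomato paste: 0.25 cup × 7/6 × 262 g/cup ÷ 28.35 g/oz ≈ 2.7 oz
coconut milk: (2 tbsp + 2 tsp = 8/3 tbsp) × 7/6 ÷ 16 tbsp/cup × 240 g/cup ≈ 46.7 g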